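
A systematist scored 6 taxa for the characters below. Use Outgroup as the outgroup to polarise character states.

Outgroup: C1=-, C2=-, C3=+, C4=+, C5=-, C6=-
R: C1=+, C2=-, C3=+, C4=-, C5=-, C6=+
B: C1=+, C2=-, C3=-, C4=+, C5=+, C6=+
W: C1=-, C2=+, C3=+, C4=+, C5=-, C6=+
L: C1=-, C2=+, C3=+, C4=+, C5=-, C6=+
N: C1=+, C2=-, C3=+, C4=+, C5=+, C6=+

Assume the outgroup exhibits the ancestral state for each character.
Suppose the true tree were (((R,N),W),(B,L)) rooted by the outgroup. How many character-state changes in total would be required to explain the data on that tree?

Map each character onto (((R,N),W),(B,L)) (rooted by Outgroup) and count the minimum state changes it requires (Fitch parsimony):
C1: 2; C2: 2; C3: 1; C4: 1; C5: 2; C6: 1.
Total tree length = 9.

9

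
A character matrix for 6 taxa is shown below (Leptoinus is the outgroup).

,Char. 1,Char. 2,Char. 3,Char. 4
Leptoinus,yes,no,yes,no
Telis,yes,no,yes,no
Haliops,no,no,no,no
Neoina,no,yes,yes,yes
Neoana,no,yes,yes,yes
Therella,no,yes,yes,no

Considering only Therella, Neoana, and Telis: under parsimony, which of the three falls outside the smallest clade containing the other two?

Telis

Character polarity is set by the outgroup: the derived state is whichever differs from the outgroup's state, so for Char. 1, Char. 3 the derived state is 'no', and for the remaining characters it is 'yes'.
Char. 1: derived state 'no' in Haliops, Neoana, Neoina, and Therella only — synapomorphy for {Haliops, Neoana, Neoina, Therella}.
Char. 2: derived state 'yes' in Neoana, Neoina, and Therella only — synapomorphy for {Neoana, Neoina, Therella}.
Char. 3: derived state 'no' in Haliops only — an autapomorphy, so it tells us nothing about relationships among taxa.
Only Neoana and Neoina show the derived state 'yes' for Char. 4, supporting them as a clade.
Most parsimonious ingroup topology: (Telis,(Haliops,((Neoina,Neoana),Therella))).
Therella and Neoana share a more recent common ancestor with each other than either does with Telis, so Telis is the least closely related of the three.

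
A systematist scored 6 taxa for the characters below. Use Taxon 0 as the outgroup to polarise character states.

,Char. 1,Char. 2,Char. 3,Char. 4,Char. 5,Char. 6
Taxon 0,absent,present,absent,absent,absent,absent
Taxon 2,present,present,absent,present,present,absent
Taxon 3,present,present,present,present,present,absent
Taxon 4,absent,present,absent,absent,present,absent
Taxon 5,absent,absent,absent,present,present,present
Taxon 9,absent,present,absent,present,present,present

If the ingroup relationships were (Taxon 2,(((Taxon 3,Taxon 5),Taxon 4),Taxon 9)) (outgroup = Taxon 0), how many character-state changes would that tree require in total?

Map each character onto (Taxon 2,(((Taxon 3,Taxon 5),Taxon 4),Taxon 9)) (rooted by Taxon 0) and count the minimum state changes it requires (Fitch parsimony):
Char. 1: 2; Char. 2: 1; Char. 3: 1; Char. 4: 2; Char. 5: 1; Char. 6: 2.
Total tree length = 9.

9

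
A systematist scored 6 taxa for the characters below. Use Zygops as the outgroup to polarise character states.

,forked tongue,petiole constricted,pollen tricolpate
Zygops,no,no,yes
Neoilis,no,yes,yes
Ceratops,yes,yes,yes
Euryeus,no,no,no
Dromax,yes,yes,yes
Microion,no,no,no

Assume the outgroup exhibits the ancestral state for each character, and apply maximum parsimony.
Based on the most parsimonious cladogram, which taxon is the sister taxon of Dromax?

Ceratops

Character polarity is set by the outgroup: the derived state is whichever differs from the outgroup's state, so for pollen tricolpate the derived state is 'no', and for the remaining characters it is 'yes'.
Only Ceratops and Dromax show the derived state 'yes' for forked tongue, supporting them as a clade.
Only Ceratops, Dromax, and Neoilis show the derived state 'yes' for petiole constricted, supporting them as a clade.
Only Euryeus and Microion show the derived state 'no' for pollen tricolpate, supporting them as a clade.
Most parsimonious ingroup topology: ((Neoilis,(Ceratops,Dromax)),(Euryeus,Microion)).
Dromax and Ceratops form a cherry on this tree, so they are sister taxa.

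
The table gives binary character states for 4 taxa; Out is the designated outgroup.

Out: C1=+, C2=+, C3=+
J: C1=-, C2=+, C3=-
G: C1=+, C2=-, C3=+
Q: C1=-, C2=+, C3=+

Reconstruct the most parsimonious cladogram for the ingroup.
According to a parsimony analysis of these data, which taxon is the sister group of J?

The outgroup has state '+' for every character, so '-' is the derived state throughout.
C1 (derived state '-') is shared by J and Q — a synapomorphy uniting that clade.
C2: derived state '-' in G only — an autapomorphy, so it tells us nothing about relationships among taxa.
C3: derived state '-' in J only — an autapomorphy, so it tells us nothing about relationships among taxa.
Most parsimonious ingroup topology: ((J,Q),G).
J and Q form a cherry on this tree, so they are sister taxa.

Q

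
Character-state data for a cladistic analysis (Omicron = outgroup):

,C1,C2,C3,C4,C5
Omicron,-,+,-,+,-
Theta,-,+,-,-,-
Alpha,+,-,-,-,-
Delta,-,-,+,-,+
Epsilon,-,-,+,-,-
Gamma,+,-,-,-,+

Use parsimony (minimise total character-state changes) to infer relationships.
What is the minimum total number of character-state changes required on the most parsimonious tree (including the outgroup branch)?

Character polarity is set by the outgroup: the derived state is whichever differs from the outgroup's state, so for C2, C4 the derived state is '-', and for the remaining characters it is '+'.
C1: derived state '+' in Alpha and Gamma only — synapomorphy for {Alpha, Gamma}.
Only Alpha, Delta, Epsilon, and Gamma show the derived state '-' for C2, supporting them as a clade.
Only Delta and Epsilon show the derived state '+' for C3, supporting them as a clade.
All ingroup taxa share the derived state '-' for C4; it defines the ingroup but does not resolve relationships within it.
C5 groups Delta and Gamma, which is incompatible with the clades supported by the remaining characters; treating it as convergent (homoplasy) costs fewer steps than any alternative tree.
Most parsimonious ingroup topology: (Theta,((Alpha,Gamma),(Delta,Epsilon))).
Changes per character on this tree: C1: 1; C2: 1; C3: 1; C4: 1; C5: 2.
Total = 6.

6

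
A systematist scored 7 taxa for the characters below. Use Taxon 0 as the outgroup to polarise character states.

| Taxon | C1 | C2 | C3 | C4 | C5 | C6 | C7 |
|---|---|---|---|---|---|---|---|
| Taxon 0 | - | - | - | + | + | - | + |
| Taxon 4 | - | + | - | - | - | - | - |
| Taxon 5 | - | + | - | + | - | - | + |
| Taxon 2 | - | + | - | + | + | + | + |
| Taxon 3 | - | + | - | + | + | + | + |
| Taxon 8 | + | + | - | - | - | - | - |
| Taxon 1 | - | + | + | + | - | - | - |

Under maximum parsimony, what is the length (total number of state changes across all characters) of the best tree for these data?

7

Character polarity is set by the outgroup: the derived state is whichever differs from the outgroup's state, so for C4, C5, C7 the derived state is '-', and for the remaining characters it is '+'.
C1: derived state '+' in Taxon 8 only — an autapomorphy, so it tells us nothing about relationships among taxa.
All ingroup taxa share the derived state '+' for C2; it defines the ingroup but does not resolve relationships within it.
C3 (derived state '+') is unique to Taxon 1 (autapomorphy; uninformative for grouping).
C4: derived state '-' in Taxon 4 and Taxon 8 only — synapomorphy for {Taxon 4, Taxon 8}.
C5: derived state '-' in Taxon 1, Taxon 4, Taxon 5, and Taxon 8 only — synapomorphy for {Taxon 1, Taxon 4, Taxon 5, Taxon 8}.
Only Taxon 2 and Taxon 3 show the derived state '+' for C6, supporting them as a clade.
C7 (derived state '-') is shared by Taxon 1, Taxon 4, and Taxon 8 — a synapomorphy uniting that clade.
Most parsimonious ingroup topology: ((((Taxon 4,Taxon 8),Taxon 1),Taxon 5),(Taxon 2,Taxon 3)).
Changes per character on this tree: C1: 1; C2: 1; C3: 1; C4: 1; C5: 1; C6: 1; C7: 1.
Total = 7.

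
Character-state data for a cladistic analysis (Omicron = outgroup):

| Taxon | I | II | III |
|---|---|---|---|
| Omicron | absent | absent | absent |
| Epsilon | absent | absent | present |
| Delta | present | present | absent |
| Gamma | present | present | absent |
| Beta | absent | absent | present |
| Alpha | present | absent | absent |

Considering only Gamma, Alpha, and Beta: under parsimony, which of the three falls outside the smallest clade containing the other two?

Beta

The outgroup has state 'absent' for every character, so 'present' is the derived state throughout.
Only Alpha, Delta, and Gamma show the derived state 'present' for I, supporting them as a clade.
II: derived state 'present' in Delta and Gamma only — synapomorphy for {Delta, Gamma}.
III (derived state 'present') is shared by Beta and Epsilon — a synapomorphy uniting that clade.
Most parsimonious ingroup topology: ((Epsilon,Beta),((Delta,Gamma),Alpha)).
Gamma and Alpha share a more recent common ancestor with each other than either does with Beta, so Beta is the least closely related of the three.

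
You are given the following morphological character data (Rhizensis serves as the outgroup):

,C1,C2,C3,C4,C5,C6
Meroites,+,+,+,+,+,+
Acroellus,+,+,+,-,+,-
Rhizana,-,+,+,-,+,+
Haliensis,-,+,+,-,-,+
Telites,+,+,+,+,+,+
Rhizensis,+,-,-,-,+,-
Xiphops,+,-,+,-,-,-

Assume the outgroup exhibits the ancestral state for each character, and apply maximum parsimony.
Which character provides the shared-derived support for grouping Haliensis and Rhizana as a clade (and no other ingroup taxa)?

C1

Character polarity is set by the outgroup: the derived state is whichever differs from the outgroup's state, so for C1, C5 the derived state is '-', and for the remaining characters it is '+'.
Only Haliensis and Rhizana show the derived state '-' for C1, supporting them as a clade.
C2: derived state '+' in Acroellus, Haliensis, Meroites, Rhizana, and Telites only — synapomorphy for {Acroellus, Haliensis, Meroites, Rhizana, Telites}.
All ingroup taxa share the derived state '+' for C3; it defines the ingroup but does not resolve relationships within it.
Only Meroites and Telites show the derived state '+' for C4, supporting them as a clade.
C5 (state '-') occurs in Haliensis and Xiphops but conflicts with the nesting implied by the other characters — most parsimoniously interpreted as homoplasy.
Only Haliensis, Meroites, Rhizana, and Telites show the derived state '+' for C6, supporting them as a clade.
Most parsimonious ingroup topology: ((((Meroites,Telites),(Haliensis,Rhizana)),Acroellus),Xiphops).
The clade {Haliensis, Rhizana} is supported by C1: its derived state '-' occurs in exactly those taxa and in no other taxon (including the outgroup).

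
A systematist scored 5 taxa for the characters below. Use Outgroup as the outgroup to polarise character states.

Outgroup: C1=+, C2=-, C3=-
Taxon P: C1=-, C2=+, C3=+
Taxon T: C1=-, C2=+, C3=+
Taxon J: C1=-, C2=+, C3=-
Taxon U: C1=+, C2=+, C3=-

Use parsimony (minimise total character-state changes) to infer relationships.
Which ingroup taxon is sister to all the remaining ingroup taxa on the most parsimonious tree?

Taxon U

Character polarity is set by the outgroup: the derived state is whichever differs from the outgroup's state, so for C1 the derived state is '-', and for the remaining characters it is '+'.
C1 (derived state '-') is shared by Taxon J, Taxon P, and Taxon T — a synapomorphy uniting that clade.
All ingroup taxa share the derived state '+' for C2; it defines the ingroup but does not resolve relationships within it.
Only Taxon P and Taxon T show the derived state '+' for C3, supporting them as a clade.
Most parsimonious ingroup topology: (((Taxon P,Taxon T),Taxon J),Taxon U).
Taxon U is sister to the clade containing all other ingroup taxa, so it is the earliest-diverging (most basal) ingroup lineage.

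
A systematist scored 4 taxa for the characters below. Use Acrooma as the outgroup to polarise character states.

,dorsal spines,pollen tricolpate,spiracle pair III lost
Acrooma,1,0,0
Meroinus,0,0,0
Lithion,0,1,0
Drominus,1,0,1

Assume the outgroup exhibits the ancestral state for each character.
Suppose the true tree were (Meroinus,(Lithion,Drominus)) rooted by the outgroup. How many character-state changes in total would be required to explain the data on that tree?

Map each character onto (Meroinus,(Lithion,Drominus)) (rooted by Acrooma) and count the minimum state changes it requires (Fitch parsimony):
dorsal spines: 2; pollen tricolpate: 1; spiracle pair III lost: 1.
Total tree length = 4.

4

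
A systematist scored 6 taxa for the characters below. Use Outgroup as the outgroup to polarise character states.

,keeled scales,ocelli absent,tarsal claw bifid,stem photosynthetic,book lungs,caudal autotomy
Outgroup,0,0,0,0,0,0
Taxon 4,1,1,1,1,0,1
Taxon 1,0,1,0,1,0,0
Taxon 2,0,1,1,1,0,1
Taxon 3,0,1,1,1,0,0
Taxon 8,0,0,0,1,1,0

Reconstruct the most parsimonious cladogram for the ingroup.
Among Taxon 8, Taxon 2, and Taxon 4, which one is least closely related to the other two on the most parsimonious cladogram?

The outgroup has state '0' for every character, so '1' is the derived state throughout.
keeled scales: derived state '1' in Taxon 4 only — an autapomorphy, so it tells us nothing about relationships among taxa.
ocelli absent: derived state '1' in Taxon 1, Taxon 2, Taxon 3, and Taxon 4 only — synapomorphy for {Taxon 1, Taxon 2, Taxon 3, Taxon 4}.
tarsal claw bifid (derived state '1') is shared by Taxon 2, Taxon 3, and Taxon 4 — a synapomorphy uniting that clade.
All ingroup taxa share the derived state '1' for stem photosynthetic; it defines the ingroup but does not resolve relationships within it.
book lungs (derived state '1') is unique to Taxon 8 (autapomorphy; uninformative for grouping).
caudal autotomy (derived state '1') is shared by Taxon 2 and Taxon 4 — a synapomorphy uniting that clade.
Most parsimonious ingroup topology: ((((Taxon 4,Taxon 2),Taxon 3),Taxon 1),Taxon 8).
Taxon 4 and Taxon 2 share a more recent common ancestor with each other than either does with Taxon 8, so Taxon 8 is the least closely related of the three.

Taxon 8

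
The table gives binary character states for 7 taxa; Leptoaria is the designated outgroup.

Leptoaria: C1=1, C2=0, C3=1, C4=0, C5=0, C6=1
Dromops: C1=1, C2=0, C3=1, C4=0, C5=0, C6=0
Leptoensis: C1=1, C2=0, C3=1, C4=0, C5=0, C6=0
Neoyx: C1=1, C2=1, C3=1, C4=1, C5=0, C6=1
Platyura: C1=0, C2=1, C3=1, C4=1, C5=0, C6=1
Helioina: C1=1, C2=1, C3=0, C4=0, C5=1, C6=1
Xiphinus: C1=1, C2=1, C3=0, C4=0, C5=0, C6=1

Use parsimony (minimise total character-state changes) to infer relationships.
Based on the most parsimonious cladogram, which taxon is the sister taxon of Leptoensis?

Character polarity is set by the outgroup: the derived state is whichever differs from the outgroup's state, so for C1, C3, C6 the derived state is '0', and for the remaining characters it is '1'.
C1 (derived state '0') is unique to Platyura (autapomorphy; uninformative for grouping).
C2: derived state '1' in Helioina, Neoyx, Platyura, and Xiphinus only — synapomorphy for {Helioina, Neoyx, Platyura, Xiphinus}.
C3 (derived state '0') is shared by Helioina and Xiphinus — a synapomorphy uniting that clade.
C4 (derived state '1') is shared by Neoyx and Platyura — a synapomorphy uniting that clade.
C5: derived state '1' in Helioina only — an autapomorphy, so it tells us nothing about relationships among taxa.
Only Dromops and Leptoensis show the derived state '0' for C6, supporting them as a clade.
Most parsimonious ingroup topology: ((Dromops,Leptoensis),((Neoyx,Platyura),(Helioina,Xiphinus))).
Leptoensis and Dromops form a cherry on this tree, so they are sister taxa.

Dromops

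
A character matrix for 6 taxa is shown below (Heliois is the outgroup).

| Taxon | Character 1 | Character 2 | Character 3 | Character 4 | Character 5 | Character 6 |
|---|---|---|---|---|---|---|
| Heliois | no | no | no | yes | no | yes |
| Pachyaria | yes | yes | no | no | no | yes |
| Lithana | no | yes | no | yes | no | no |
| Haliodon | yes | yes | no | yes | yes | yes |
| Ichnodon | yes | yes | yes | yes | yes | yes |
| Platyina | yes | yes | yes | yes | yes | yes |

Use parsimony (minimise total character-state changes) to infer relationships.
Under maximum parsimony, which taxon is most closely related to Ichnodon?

Character polarity is set by the outgroup: the derived state is whichever differs from the outgroup's state, so for Character 4, Character 6 the derived state is 'no', and for the remaining characters it is 'yes'.
Character 1 (derived state 'yes') is shared by Haliodon, Ichnodon, Pachyaria, and Platyina — a synapomorphy uniting that clade.
Character 2 (derived state 'yes') is shared by all ingroup taxa — unites the whole ingroup.
Character 3: derived state 'yes' in Ichnodon and Platyina only — synapomorphy for {Ichnodon, Platyina}.
Character 4: derived state 'no' in Pachyaria only — an autapomorphy, so it tells us nothing about relationships among taxa.
Character 5: derived state 'yes' in Haliodon, Ichnodon, and Platyina only — synapomorphy for {Haliodon, Ichnodon, Platyina}.
Character 6 (derived state 'no') is unique to Lithana (autapomorphy; uninformative for grouping).
Most parsimonious ingroup topology: ((Pachyaria,(Haliodon,(Ichnodon,Platyina))),Lithana).
Ichnodon and Platyina form a cherry on this tree, so they are sister taxa.

Platyina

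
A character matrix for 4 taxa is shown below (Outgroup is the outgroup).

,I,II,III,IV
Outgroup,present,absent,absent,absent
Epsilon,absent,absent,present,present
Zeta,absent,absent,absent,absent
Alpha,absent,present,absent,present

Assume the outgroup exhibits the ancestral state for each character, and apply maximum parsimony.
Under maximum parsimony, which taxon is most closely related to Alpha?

Epsilon

Character polarity is set by the outgroup: the derived state is whichever differs from the outgroup's state, so for I the derived state is 'absent', and for the remaining characters it is 'present'.
I (derived state 'absent') is shared by all ingroup taxa — unites the whole ingroup.
II (derived state 'present') is unique to Alpha (autapomorphy; uninformative for grouping).
III (derived state 'present') is unique to Epsilon (autapomorphy; uninformative for grouping).
Only Alpha and Epsilon show the derived state 'present' for IV, supporting them as a clade.
Most parsimonious ingroup topology: ((Epsilon,Alpha),Zeta).
Alpha and Epsilon form a cherry on this tree, so they are sister taxa.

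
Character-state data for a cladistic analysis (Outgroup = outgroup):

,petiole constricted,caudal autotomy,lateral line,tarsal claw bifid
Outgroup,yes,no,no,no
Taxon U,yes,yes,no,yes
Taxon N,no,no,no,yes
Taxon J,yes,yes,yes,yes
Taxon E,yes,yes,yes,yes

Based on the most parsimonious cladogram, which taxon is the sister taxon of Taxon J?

Character polarity is set by the outgroup: the derived state is whichever differs from the outgroup's state, so for petiole constricted the derived state is 'no', and for the remaining characters it is 'yes'.
petiole constricted (derived state 'no') is unique to Taxon N (autapomorphy; uninformative for grouping).
caudal autotomy: derived state 'yes' in Taxon E, Taxon J, and Taxon U only — synapomorphy for {Taxon E, Taxon J, Taxon U}.
Only Taxon E and Taxon J show the derived state 'yes' for lateral line, supporting them as a clade.
tarsal claw bifid (derived state 'yes') is shared by all ingroup taxa — unites the whole ingroup.
Most parsimonious ingroup topology: ((Taxon U,(Taxon J,Taxon E)),Taxon N).
Taxon J and Taxon E form a cherry on this tree, so they are sister taxa.

Taxon E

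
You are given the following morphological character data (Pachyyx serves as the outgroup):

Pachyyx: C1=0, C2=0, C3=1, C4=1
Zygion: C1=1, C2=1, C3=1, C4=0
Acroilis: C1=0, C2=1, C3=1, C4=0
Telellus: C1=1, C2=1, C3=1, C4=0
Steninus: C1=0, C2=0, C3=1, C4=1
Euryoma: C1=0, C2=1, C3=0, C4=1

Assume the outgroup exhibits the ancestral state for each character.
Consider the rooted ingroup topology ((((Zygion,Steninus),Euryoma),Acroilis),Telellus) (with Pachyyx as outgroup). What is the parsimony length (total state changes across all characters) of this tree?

Map each character onto ((((Zygion,Steninus),Euryoma),Acroilis),Telellus) (rooted by Pachyyx) and count the minimum state changes it requires (Fitch parsimony):
C1: 2; C2: 2; C3: 1; C4: 3.
Total tree length = 8.

8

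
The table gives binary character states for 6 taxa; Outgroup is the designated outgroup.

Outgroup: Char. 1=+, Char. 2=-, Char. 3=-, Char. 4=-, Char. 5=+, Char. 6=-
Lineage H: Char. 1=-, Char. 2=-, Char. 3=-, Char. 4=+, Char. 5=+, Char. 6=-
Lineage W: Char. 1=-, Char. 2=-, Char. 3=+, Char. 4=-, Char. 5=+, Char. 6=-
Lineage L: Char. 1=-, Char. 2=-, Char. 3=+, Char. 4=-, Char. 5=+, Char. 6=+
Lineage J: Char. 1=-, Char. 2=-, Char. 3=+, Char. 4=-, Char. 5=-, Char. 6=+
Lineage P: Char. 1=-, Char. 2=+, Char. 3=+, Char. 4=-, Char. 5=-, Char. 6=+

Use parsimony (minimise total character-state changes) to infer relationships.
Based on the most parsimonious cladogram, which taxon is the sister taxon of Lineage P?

Character polarity is set by the outgroup: the derived state is whichever differs from the outgroup's state, so for Char. 1, Char. 5 the derived state is '-', and for the remaining characters it is '+'.
Char. 1 (derived state '-') is shared by all ingroup taxa — unites the whole ingroup.
Char. 2: derived state '+' in Lineage P only — an autapomorphy, so it tells us nothing about relationships among taxa.
Char. 3: derived state '+' in Lineage J, Lineage L, Lineage P, and Lineage W only — synapomorphy for {Lineage J, Lineage L, Lineage P, Lineage W}.
Char. 4 (derived state '+') is unique to Lineage H (autapomorphy; uninformative for grouping).
Char. 5 (derived state '-') is shared by Lineage J and Lineage P — a synapomorphy uniting that clade.
Char. 6 (derived state '+') is shared by Lineage J, Lineage L, and Lineage P — a synapomorphy uniting that clade.
Most parsimonious ingroup topology: (Lineage H,(Lineage W,(Lineage L,(Lineage J,Lineage P)))).
Lineage P and Lineage J form a cherry on this tree, so they are sister taxa.

Lineage J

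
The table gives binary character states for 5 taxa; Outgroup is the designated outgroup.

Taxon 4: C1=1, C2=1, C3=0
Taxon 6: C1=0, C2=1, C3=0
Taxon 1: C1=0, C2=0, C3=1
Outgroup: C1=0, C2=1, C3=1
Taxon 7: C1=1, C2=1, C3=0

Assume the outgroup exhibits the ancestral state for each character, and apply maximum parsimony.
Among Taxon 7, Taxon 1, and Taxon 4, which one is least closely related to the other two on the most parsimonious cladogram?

Character polarity is set by the outgroup: the derived state is whichever differs from the outgroup's state, so for C2, C3 the derived state is '0', and for the remaining characters it is '1'.
Only Taxon 4 and Taxon 7 show the derived state '1' for C1, supporting them as a clade.
C2 (derived state '0') is unique to Taxon 1 (autapomorphy; uninformative for grouping).
C3: derived state '0' in Taxon 4, Taxon 6, and Taxon 7 only — synapomorphy for {Taxon 4, Taxon 6, Taxon 7}.
Most parsimonious ingroup topology: ((Taxon 6,(Taxon 4,Taxon 7)),Taxon 1).
Taxon 7 and Taxon 4 share a more recent common ancestor with each other than either does with Taxon 1, so Taxon 1 is the least closely related of the three.

Taxon 1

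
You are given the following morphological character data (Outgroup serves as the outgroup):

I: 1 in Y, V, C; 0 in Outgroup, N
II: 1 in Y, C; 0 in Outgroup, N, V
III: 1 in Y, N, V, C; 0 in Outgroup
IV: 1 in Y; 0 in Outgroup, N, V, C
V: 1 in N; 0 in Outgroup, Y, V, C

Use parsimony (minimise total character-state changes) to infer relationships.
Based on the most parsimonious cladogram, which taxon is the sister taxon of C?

Y

The outgroup has state '0' for every character, so '1' is the derived state throughout.
I: derived state '1' in C, V, and Y only — synapomorphy for {C, V, Y}.
Only C and Y show the derived state '1' for II, supporting them as a clade.
III (derived state '1') is shared by all ingroup taxa — unites the whole ingroup.
IV: derived state '1' in Y only — an autapomorphy, so it tells us nothing about relationships among taxa.
V (derived state '1') is unique to N (autapomorphy; uninformative for grouping).
Most parsimonious ingroup topology: (((C,Y),V),N).
C and Y form a cherry on this tree, so they are sister taxa.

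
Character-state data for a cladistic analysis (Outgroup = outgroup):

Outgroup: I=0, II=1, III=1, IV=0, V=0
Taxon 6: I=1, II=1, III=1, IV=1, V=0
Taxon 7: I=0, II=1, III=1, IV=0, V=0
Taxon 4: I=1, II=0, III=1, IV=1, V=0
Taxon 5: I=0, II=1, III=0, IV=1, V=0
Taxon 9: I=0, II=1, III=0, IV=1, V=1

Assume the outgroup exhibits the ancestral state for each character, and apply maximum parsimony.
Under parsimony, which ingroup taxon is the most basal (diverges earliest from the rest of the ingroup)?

Taxon 7

Character polarity is set by the outgroup: the derived state is whichever differs from the outgroup's state, so for II, III the derived state is '0', and for the remaining characters it is '1'.
I: derived state '1' in Taxon 4 and Taxon 6 only — synapomorphy for {Taxon 4, Taxon 6}.
II: derived state '0' in Taxon 4 only — an autapomorphy, so it tells us nothing about relationships among taxa.
Only Taxon 5 and Taxon 9 show the derived state '0' for III, supporting them as a clade.
IV: derived state '1' in Taxon 4, Taxon 5, Taxon 6, and Taxon 9 only — synapomorphy for {Taxon 4, Taxon 5, Taxon 6, Taxon 9}.
V (derived state '1') is unique to Taxon 9 (autapomorphy; uninformative for grouping).
Most parsimonious ingroup topology: (((Taxon 6,Taxon 4),(Taxon 5,Taxon 9)),Taxon 7).
Taxon 7 is sister to the clade containing all other ingroup taxa, so it is the earliest-diverging (most basal) ingroup lineage.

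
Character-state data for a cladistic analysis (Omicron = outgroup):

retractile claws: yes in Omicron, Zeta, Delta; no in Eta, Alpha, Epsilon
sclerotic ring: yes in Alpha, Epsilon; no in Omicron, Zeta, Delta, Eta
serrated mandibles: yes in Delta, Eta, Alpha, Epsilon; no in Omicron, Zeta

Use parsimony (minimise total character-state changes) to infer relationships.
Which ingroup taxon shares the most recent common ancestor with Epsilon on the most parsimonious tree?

Alpha

Character polarity is set by the outgroup: the derived state is whichever differs from the outgroup's state, so for retractile claws the derived state is 'no', and for the remaining characters it is 'yes'.
retractile claws (derived state 'no') is shared by Alpha, Epsilon, and Eta — a synapomorphy uniting that clade.
sclerotic ring: derived state 'yes' in Alpha and Epsilon only — synapomorphy for {Alpha, Epsilon}.
serrated mandibles (derived state 'yes') is shared by Alpha, Delta, Epsilon, and Eta — a synapomorphy uniting that clade.
Most parsimonious ingroup topology: (Zeta,(Delta,(Eta,(Alpha,Epsilon)))).
Epsilon and Alpha form a cherry on this tree, so they are sister taxa.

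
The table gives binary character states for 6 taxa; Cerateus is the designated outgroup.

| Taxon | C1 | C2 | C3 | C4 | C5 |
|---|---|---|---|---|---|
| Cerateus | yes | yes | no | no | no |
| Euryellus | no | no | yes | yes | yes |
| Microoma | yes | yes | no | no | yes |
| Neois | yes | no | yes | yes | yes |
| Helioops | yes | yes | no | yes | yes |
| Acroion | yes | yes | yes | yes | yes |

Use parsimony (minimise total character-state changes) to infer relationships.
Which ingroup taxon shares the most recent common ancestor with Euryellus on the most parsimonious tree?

Neois

Character polarity is set by the outgroup: the derived state is whichever differs from the outgroup's state, so for C1, C2 the derived state is 'no', and for the remaining characters it is 'yes'.
C1 (derived state 'no') is unique to Euryellus (autapomorphy; uninformative for grouping).
C2: derived state 'no' in Euryellus and Neois only — synapomorphy for {Euryellus, Neois}.
C3 (derived state 'yes') is shared by Acroion, Euryellus, and Neois — a synapomorphy uniting that clade.
C4 (derived state 'yes') is shared by Acroion, Euryellus, Helioops, and Neois — a synapomorphy uniting that clade.
All ingroup taxa share the derived state 'yes' for C5; it defines the ingroup but does not resolve relationships within it.
Most parsimonious ingroup topology: ((((Euryellus,Neois),Acroion),Helioops),Microoma).
Euryellus and Neois form a cherry on this tree, so they are sister taxa.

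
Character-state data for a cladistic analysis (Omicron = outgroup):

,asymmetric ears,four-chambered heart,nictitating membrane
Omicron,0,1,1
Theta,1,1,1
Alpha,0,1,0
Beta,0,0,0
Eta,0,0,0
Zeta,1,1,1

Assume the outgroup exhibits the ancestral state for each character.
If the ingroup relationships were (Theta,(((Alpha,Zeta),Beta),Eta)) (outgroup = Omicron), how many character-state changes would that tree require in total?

6

Map each character onto (Theta,(((Alpha,Zeta),Beta),Eta)) (rooted by Omicron) and count the minimum state changes it requires (Fitch parsimony):
asymmetric ears: 2; four-chambered heart: 2; nictitating membrane: 2.
Total tree length = 6.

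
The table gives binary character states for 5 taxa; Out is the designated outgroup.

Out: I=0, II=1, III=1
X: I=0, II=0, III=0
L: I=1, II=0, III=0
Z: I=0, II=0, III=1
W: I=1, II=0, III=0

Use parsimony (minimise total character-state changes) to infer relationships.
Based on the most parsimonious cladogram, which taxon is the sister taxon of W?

L

Character polarity is set by the outgroup: the derived state is whichever differs from the outgroup's state, so for II, III the derived state is '0', and for the remaining characters it is '1'.
I (derived state '1') is shared by L and W — a synapomorphy uniting that clade.
II (derived state '0') is shared by all ingroup taxa — unites the whole ingroup.
III (derived state '0') is shared by L, W, and X — a synapomorphy uniting that clade.
Most parsimonious ingroup topology: ((X,(L,W)),Z).
W and L form a cherry on this tree, so they are sister taxa.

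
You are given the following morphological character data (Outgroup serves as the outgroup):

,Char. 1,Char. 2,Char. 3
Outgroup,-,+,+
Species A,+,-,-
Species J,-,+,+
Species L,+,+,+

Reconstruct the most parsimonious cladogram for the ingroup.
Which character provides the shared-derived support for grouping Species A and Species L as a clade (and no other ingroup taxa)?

Character polarity is set by the outgroup: the derived state is whichever differs from the outgroup's state, so for Char. 2, Char. 3 the derived state is '-', and for the remaining characters it is '+'.
Char. 1 (derived state '+') is shared by Species A and Species L — a synapomorphy uniting that clade.
Char. 2: derived state '-' in Species A only — an autapomorphy, so it tells us nothing about relationships among taxa.
Char. 3: derived state '-' in Species A only — an autapomorphy, so it tells us nothing about relationships among taxa.
Most parsimonious ingroup topology: ((Species A,Species L),Species J).
The clade {Species A, Species L} is supported by Char. 1: its derived state '+' occurs in exactly those taxa and in no other taxon (including the outgroup).

Char. 1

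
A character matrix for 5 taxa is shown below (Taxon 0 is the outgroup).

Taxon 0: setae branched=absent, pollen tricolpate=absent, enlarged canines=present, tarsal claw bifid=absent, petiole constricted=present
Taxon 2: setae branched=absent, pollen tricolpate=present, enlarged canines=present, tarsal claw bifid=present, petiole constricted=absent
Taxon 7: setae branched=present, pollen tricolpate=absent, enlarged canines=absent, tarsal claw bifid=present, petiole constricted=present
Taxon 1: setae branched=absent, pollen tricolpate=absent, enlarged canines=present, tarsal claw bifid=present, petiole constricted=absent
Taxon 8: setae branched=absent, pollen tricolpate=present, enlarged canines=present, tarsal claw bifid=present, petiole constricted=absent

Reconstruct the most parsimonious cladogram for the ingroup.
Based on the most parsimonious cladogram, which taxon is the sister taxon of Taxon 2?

Character polarity is set by the outgroup: the derived state is whichever differs from the outgroup's state, so for enlarged canines, petiole constricted the derived state is 'absent', and for the remaining characters it is 'present'.
setae branched: derived state 'present' in Taxon 7 only — an autapomorphy, so it tells us nothing about relationships among taxa.
pollen tricolpate (derived state 'present') is shared by Taxon 2 and Taxon 8 — a synapomorphy uniting that clade.
enlarged canines (derived state 'absent') is unique to Taxon 7 (autapomorphy; uninformative for grouping).
tarsal claw bifid (derived state 'present') is shared by all ingroup taxa — unites the whole ingroup.
petiole constricted (derived state 'absent') is shared by Taxon 1, Taxon 2, and Taxon 8 — a synapomorphy uniting that clade.
Most parsimonious ingroup topology: (((Taxon 2,Taxon 8),Taxon 1),Taxon 7).
Taxon 2 and Taxon 8 form a cherry on this tree, so they are sister taxa.

Taxon 8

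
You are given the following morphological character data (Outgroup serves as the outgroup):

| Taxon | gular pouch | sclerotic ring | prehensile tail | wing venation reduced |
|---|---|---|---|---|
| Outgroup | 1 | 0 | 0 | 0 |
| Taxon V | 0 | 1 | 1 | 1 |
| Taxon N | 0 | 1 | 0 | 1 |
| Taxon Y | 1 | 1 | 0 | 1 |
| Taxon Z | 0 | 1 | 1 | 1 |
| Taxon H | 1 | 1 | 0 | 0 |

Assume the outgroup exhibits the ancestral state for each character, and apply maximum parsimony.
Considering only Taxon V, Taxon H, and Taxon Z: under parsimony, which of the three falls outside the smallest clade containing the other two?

Character polarity is set by the outgroup: the derived state is whichever differs from the outgroup's state, so for gular pouch the derived state is '0', and for the remaining characters it is '1'.
gular pouch (derived state '0') is shared by Taxon N, Taxon V, and Taxon Z — a synapomorphy uniting that clade.
sclerotic ring (derived state '1') is shared by all ingroup taxa — unites the whole ingroup.
Only Taxon V and Taxon Z show the derived state '1' for prehensile tail, supporting them as a clade.
Only Taxon N, Taxon V, Taxon Y, and Taxon Z show the derived state '1' for wing venation reduced, supporting them as a clade.
Most parsimonious ingroup topology: ((((Taxon V,Taxon Z),Taxon N),Taxon Y),Taxon H).
Taxon V and Taxon Z share a more recent common ancestor with each other than either does with Taxon H, so Taxon H is the least closely related of the three.

Taxon H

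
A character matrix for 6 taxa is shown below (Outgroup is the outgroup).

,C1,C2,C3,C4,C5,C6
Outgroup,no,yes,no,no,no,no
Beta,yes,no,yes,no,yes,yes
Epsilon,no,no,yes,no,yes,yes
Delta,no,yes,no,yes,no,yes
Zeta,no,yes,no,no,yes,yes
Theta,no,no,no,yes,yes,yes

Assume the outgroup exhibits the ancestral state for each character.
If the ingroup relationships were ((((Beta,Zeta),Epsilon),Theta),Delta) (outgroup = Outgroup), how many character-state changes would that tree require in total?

9

Map each character onto ((((Beta,Zeta),Epsilon),Theta),Delta) (rooted by Outgroup) and count the minimum state changes it requires (Fitch parsimony):
C1: 1; C2: 2; C3: 2; C4: 2; C5: 1; C6: 1.
Total tree length = 9.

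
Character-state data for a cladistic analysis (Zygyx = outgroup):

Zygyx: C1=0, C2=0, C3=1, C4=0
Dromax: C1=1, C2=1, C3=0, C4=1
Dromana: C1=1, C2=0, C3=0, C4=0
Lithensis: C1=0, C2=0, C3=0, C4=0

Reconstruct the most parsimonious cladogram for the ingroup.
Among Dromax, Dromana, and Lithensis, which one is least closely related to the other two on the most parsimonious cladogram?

Character polarity is set by the outgroup: the derived state is whichever differs from the outgroup's state, so for C3 the derived state is '0', and for the remaining characters it is '1'.
C1 (derived state '1') is shared by Dromana and Dromax — a synapomorphy uniting that clade.
C2 (derived state '1') is unique to Dromax (autapomorphy; uninformative for grouping).
All ingroup taxa share the derived state '0' for C3; it defines the ingroup but does not resolve relationships within it.
C4 (derived state '1') is unique to Dromax (autapomorphy; uninformative for grouping).
Most parsimonious ingroup topology: ((Dromax,Dromana),Lithensis).
Dromax and Dromana share a more recent common ancestor with each other than either does with Lithensis, so Lithensis is the least closely related of the three.

Lithensis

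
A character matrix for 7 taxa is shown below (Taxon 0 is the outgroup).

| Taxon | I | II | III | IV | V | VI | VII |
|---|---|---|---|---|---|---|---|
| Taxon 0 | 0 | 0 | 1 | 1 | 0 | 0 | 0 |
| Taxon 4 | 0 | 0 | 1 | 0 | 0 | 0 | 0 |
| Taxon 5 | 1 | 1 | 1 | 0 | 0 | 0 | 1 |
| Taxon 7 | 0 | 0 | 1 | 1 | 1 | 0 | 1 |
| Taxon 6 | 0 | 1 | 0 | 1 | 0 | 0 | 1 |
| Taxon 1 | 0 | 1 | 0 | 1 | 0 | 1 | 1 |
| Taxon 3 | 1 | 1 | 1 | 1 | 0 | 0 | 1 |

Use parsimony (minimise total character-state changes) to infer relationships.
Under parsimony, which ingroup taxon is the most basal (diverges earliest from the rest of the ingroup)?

Character polarity is set by the outgroup: the derived state is whichever differs from the outgroup's state, so for III, IV the derived state is '0', and for the remaining characters it is '1'.
Only Taxon 3 and Taxon 5 show the derived state '1' for I, supporting them as a clade.
Only Taxon 1, Taxon 3, Taxon 5, and Taxon 6 show the derived state '1' for II, supporting them as a clade.
Only Taxon 1 and Taxon 6 show the derived state '0' for III, supporting them as a clade.
IV groups Taxon 4 and Taxon 5, which is incompatible with the clades supported by the remaining characters; treating it as convergent (homoplasy) costs fewer steps than any alternative tree.
V: derived state '1' in Taxon 7 only — an autapomorphy, so it tells us nothing about relationships among taxa.
VI (derived state '1') is unique to Taxon 1 (autapomorphy; uninformative for grouping).
Only Taxon 1, Taxon 3, Taxon 5, Taxon 6, and Taxon 7 show the derived state '1' for VII, supporting them as a clade.
Most parsimonious ingroup topology: (Taxon 4,(((Taxon 5,Taxon 3),(Taxon 6,Taxon 1)),Taxon 7)).
Taxon 4 is sister to the clade containing all other ingroup taxa, so it is the earliest-diverging (most basal) ingroup lineage.

Taxon 4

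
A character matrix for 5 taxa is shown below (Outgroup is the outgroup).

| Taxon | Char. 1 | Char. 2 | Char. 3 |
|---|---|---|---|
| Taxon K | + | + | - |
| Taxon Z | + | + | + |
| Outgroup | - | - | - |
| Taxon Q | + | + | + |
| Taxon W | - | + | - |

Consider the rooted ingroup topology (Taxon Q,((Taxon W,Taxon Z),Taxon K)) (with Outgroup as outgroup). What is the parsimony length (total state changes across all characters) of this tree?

5

Map each character onto (Taxon Q,((Taxon W,Taxon Z),Taxon K)) (rooted by Outgroup) and count the minimum state changes it requires (Fitch parsimony):
Char. 1: 2; Char. 2: 1; Char. 3: 2.
Total tree length = 5.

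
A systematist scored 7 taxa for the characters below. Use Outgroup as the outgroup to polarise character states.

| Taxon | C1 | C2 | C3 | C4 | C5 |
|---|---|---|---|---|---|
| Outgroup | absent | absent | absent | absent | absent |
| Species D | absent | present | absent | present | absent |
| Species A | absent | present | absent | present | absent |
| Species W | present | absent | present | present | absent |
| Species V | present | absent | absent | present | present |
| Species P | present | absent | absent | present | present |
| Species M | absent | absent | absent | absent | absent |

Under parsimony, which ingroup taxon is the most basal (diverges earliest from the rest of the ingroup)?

Species M

The outgroup has state 'absent' for every character, so 'present' is the derived state throughout.
C1 (derived state 'present') is shared by Species P, Species V, and Species W — a synapomorphy uniting that clade.
C2: derived state 'present' in Species A and Species D only — synapomorphy for {Species A, Species D}.
C3: derived state 'present' in Species W only — an autapomorphy, so it tells us nothing about relationships among taxa.
C4 (derived state 'present') is shared by Species A, Species D, Species P, Species V, and Species W — a synapomorphy uniting that clade.
C5 (derived state 'present') is shared by Species P and Species V — a synapomorphy uniting that clade.
Most parsimonious ingroup topology: (((Species D,Species A),(Species W,(Species V,Species P))),Species M).
Species M is sister to the clade containing all other ingroup taxa, so it is the earliest-diverging (most basal) ingroup lineage.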